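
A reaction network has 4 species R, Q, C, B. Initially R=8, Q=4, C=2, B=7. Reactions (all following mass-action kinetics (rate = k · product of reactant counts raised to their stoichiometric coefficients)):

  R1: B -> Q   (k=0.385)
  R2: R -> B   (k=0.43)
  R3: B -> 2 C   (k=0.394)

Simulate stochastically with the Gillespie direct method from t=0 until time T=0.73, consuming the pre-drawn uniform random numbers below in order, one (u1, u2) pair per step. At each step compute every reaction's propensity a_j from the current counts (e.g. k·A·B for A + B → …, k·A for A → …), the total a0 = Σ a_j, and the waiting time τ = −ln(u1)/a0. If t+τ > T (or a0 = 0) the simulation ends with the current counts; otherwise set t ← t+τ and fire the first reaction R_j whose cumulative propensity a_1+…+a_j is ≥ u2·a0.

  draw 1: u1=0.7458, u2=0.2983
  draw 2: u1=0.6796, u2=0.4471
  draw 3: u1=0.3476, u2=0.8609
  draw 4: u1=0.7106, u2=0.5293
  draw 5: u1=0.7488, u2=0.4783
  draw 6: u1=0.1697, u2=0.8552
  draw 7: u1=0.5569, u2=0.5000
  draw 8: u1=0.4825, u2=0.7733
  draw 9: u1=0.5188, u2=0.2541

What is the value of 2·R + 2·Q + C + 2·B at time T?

Value at T = 40

Check how each reaction changes W = 2·R + 2·Q + C + 2·B (weight of products minus weight of reactants):
R1: B -> Q: (2·1) − (2·1) = 2 − 2 = 0
R2: R -> B: (2·1) − (2·1) = 2 − 2 = 0
R3: B -> 2 C: (1·2) − (2·1) = 2 − 2 = 0
Every reaction leaves W unchanged, so W is conserved and no simulation is needed: W(T) = W(0) = 2·8 + 2·4 + 2 + 2·7 = 40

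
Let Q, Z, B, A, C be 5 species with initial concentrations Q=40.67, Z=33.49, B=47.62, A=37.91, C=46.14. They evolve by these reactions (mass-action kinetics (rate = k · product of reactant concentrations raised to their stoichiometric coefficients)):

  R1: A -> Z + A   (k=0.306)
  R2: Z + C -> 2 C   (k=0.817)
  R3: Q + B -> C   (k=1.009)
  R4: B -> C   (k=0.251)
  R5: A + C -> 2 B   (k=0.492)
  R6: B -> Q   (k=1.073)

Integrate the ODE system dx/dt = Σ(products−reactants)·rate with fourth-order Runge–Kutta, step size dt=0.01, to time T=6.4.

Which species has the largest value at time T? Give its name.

Dominant species at T: C

RK4 with dt=0.01: 640 steps to T=6.4. Trajectory (selected grid times):
t=0.00: Q=40.67 Z=33.49 B=47.62 A=37.91 C=46.14
t=0.71: Q=1.06 Z=0.00 B=15.94 A=0.00 C=119.15
t=1.42: Q=1.06 Z=0.00 B=2.91 A=0.00 C=126.35
t=2.13: Q=1.06 Z=0.00 B=0.53 A=0.00 C=127.66
t=2.84: Q=1.06 Z=0.00 B=0.10 A=0.00 C=127.90
t=3.56: Q=1.06 Z=0.00 B=0.02 A=0.00 C=127.95
t=4.27: Q=1.06 Z=0.00 B=0.00 A=0.00 C=127.96
t=4.98: Q=1.06 Z=0.00 B=0.00 A=0.00 C=127.96
t=5.69: Q=1.06 Z=0.00 B=0.00 A=0.00 C=127.96
t=6.40: Q=1.06 Z=0.00 B=0.00 A=0.00 C=127.96
At T=6.4: Q=1.06 Z=0.00 B=0.00 A=0.00 C=127.96; the largest is C.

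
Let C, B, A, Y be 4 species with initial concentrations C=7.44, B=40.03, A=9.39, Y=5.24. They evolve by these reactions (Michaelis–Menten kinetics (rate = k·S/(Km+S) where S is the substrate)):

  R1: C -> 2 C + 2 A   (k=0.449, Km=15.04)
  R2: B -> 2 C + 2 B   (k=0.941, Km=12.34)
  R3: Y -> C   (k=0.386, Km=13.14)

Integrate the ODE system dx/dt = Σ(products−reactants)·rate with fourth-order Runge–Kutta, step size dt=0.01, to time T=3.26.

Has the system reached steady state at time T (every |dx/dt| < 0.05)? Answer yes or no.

Steady state at T: no

RK4 with dt=0.01: 326 steps to T=3.26. Trajectory (selected grid times):
t=0.00: C=7.44 B=40.03 A=9.39 Y=5.24
t=0.36: C=8.05 B=40.29 A=9.50 Y=5.20
t=0.72: C=8.67 B=40.55 A=9.62 Y=5.16
t=1.09: C=9.31 B=40.82 A=9.74 Y=5.12
t=1.45: C=9.93 B=41.08 A=9.87 Y=5.08
t=1.81: C=10.55 B=41.34 A=10.00 Y=5.04
t=2.17: C=11.18 B=41.60 A=10.13 Y=5.01
t=2.54: C=11.83 B=41.87 A=10.28 Y=4.97
t=2.90: C=12.46 B=42.13 A=10.42 Y=4.93
t=3.26: C=13.10 B=42.39 A=10.57 Y=4.89
Rates at T: R1=0.2090, R2=0.7288, R3=0.1047
dx/dt at T (Σ net stoichiometry × rate): C=+1.7714, B=+0.7288, A=+0.4181, Y=-0.1047
Largest |dx/dt| is |+1.7714| (C) ≥ 0.05 → not steady.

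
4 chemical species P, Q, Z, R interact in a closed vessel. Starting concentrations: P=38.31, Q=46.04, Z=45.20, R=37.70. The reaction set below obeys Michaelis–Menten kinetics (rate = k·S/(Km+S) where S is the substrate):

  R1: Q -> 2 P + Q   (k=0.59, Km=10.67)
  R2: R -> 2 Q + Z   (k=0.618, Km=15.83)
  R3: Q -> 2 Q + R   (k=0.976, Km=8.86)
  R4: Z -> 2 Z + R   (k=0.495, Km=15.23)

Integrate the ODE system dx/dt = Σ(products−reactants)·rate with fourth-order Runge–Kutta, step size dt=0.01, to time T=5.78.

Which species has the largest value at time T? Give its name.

RK4 with dt=0.01: 578 steps to T=5.78. Trajectory (selected grid times):
t=0.00: P=38.31 Q=46.04 Z=45.20 R=37.70
t=0.64: P=38.92 Q=47.12 Z=45.72 R=38.18
t=1.28: P=39.54 Q=48.21 Z=46.23 R=38.67
t=1.93: P=40.17 Q=49.32 Z=46.76 R=39.16
t=2.57: P=40.79 Q=50.41 Z=47.28 R=39.65
t=3.21: P=41.42 Q=51.51 Z=47.81 R=40.14
t=3.85: P=42.04 Q=52.61 Z=48.33 R=40.63
t=4.50: P=42.68 Q=53.74 Z=48.87 R=41.13
t=5.14: P=43.31 Q=54.85 Z=49.39 R=41.62
t=5.78: P=43.95 Q=55.96 Z=49.92 R=42.11
At T=5.78: P=43.95 Q=55.96 Z=49.92 R=42.11; the largest is Q.

Dominant species at T: Q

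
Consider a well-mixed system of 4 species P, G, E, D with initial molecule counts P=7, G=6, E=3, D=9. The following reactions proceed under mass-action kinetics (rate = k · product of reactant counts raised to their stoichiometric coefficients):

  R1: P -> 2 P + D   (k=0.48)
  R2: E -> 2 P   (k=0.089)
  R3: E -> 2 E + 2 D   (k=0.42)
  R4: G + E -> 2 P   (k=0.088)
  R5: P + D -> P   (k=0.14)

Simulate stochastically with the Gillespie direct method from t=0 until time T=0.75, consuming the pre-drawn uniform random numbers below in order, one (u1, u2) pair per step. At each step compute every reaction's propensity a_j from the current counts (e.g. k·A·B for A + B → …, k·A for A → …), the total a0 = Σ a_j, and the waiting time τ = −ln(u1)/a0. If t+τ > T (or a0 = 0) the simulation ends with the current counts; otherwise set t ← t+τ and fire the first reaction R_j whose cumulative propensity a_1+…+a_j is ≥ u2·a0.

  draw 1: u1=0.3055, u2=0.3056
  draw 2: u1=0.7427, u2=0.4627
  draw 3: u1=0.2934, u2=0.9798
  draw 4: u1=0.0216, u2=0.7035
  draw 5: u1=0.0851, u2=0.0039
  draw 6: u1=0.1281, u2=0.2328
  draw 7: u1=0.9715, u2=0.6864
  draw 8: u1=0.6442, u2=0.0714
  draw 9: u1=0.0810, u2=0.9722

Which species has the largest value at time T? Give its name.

Dominant species at T: D

t=0.000: P=7 G=6 E=3 D=9
Draw 1: a1=3.360, a2=0.267, a3=1.260, a4=1.584, a5=8.820, a0=15.291; τ=−ln(0.3055)/15.291=0.078 → t=0.078; u2·a0=0.3056·15.291=4.673; a1+a2=3.627 < 4.673 ≤ a1+…+a3=4.887 → R3 fires; P=7 G=6 E=4 D=11
Draw 2: a1=3.360, a2=0.356, a3=1.680, a4=2.112, a5=10.780, a0=18.288; τ=−ln(0.7427)/18.288=0.016 → t=0.094; u2·a0=0.4627·18.288=8.462; a1+…+a4=7.508 < 8.462 ≤ a1+…+a5=18.288 → R5 fires; P=7 G=6 E=4 D=10
Draw 3: a1=3.360, a2=0.356, a3=1.680, a4=2.112, a5=9.800, a0=17.308; τ=−ln(0.2934)/17.308=0.071 → t=0.165; u2·a0=0.9798·17.308=16.958; a1+…+a4=7.508 < 16.958 ≤ a1+…+a5=17.308 → R5 fires; P=7 G=6 E=4 D=9
Draw 4: a1=3.360, a2=0.356, a3=1.680, a4=2.112, a5=8.820, a0=16.328; τ=−ln(0.0216)/16.328=0.235 → t=0.400; u2·a0=0.7035·16.328=11.487; a1+…+a4=7.508 < 11.487 ≤ a1+…+a5=16.328 → R5 fires; P=7 G=6 E=4 D=8
Draw 5: a1=3.360, a2=0.356, a3=1.680, a4=2.112, a5=7.840, a0=15.348; τ=−ln(0.0851)/15.348=0.161 → t=0.560; u2·a0=0.0039·15.348=0.060 ≤ a1=3.360 → R1 fires; P=8 G=6 E=4 D=9
Draw 6: a1=3.840, a2=0.356, a3=1.680, a4=2.112, a5=10.080, a0=18.068; τ=−ln(0.1281)/18.068=0.114 → t=0.674; u2·a0=0.2328·18.068=4.206; a1+a2=4.196 < 4.206 ≤ a1+…+a3=5.876 → R3 fires; P=8 G=6 E=5 D=11
Draw 7: a1=3.840, a2=0.445, a3=2.100, a4=2.640, a5=12.320, a0=21.345; τ=−ln(0.9715)/21.345=0.001 → t=0.675; u2·a0=0.6864·21.345=14.651; a1+…+a4=9.025 < 14.651 ≤ a1+…+a5=21.345 → R5 fires; P=8 G=6 E=5 D=10
Draw 8: a1=3.840, a2=0.445, a3=2.100, a4=2.640, a5=11.200, a0=20.225; τ=−ln(0.6442)/20.225=0.022 → t=0.697; u2·a0=0.0714·20.225=1.444 ≤ a1=3.840 → R1 fires; P=9 G=6 E=5 D=11
Draw 9: a1=4.320, a2=0.445, a3=2.100, a4=2.640, a5=13.860, a0=23.365; τ=−ln(0.0810)/23.365=0.108 → t=0.804 > T=0.75: stop.
At T=0.75: P=9 G=6 E=5 D=11; the largest is D.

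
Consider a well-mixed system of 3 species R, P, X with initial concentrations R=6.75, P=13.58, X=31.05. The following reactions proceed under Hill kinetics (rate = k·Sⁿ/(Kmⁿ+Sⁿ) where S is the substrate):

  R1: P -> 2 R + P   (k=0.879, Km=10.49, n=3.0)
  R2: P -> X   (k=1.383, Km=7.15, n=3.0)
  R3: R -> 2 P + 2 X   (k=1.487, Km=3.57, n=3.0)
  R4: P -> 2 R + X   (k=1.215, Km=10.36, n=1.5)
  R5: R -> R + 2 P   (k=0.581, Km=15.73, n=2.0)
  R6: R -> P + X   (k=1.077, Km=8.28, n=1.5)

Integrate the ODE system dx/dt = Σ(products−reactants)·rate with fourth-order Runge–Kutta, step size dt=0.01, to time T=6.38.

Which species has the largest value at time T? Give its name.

Dominant species at T: X

RK4 with dt=0.01: 638 steps to T=6.38. Trajectory (selected grid times):
t=0.00: R=6.75 P=13.58 X=31.05
t=0.71: R=7.41 P=14.53 X=34.65
t=1.42: R=8.12 P=15.55 X=38.38
t=2.13: R=8.86 P=16.61 X=42.20
t=2.84: R=9.64 P=17.73 X=46.11
t=3.54: R=10.44 P=18.88 X=50.05
t=4.25: R=11.28 P=20.09 X=54.10
t=4.96: R=12.16 P=21.34 X=58.21
t=5.67: R=13.05 P=22.62 X=62.38
t=6.38: R=13.97 P=23.94 X=66.59
At T=6.38: R=13.97 P=23.94 X=66.59; the largest is X.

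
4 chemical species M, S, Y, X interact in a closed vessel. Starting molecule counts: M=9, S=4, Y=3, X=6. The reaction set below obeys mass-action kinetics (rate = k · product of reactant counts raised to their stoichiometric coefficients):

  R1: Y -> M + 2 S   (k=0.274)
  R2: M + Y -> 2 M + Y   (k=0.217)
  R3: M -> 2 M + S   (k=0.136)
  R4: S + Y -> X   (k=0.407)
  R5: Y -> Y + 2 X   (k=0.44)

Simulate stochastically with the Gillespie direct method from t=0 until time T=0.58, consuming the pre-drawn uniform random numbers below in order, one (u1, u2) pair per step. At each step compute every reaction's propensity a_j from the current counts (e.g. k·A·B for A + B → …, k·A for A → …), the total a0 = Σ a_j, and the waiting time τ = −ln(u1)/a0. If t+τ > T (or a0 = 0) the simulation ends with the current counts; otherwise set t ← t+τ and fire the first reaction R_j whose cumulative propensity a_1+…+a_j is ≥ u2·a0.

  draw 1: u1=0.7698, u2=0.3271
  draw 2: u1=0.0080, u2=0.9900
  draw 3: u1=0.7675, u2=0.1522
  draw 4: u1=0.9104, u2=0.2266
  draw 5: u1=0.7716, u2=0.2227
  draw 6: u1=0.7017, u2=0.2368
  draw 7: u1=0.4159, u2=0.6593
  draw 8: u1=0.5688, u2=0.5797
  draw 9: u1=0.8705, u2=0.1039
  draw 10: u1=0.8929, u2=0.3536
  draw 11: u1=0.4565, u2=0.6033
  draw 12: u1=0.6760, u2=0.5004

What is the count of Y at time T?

Y at T = 2

t=0.000: M=9 S=4 Y=3 X=6
Draw 1: a1=0.822, a2=5.859, a3=1.224, a4=4.884, a5=1.320, a0=14.109; τ=−ln(0.7698)/14.109=0.019 → t=0.019; u2·a0=0.3271·14.109=4.615; a1=0.822 < 4.615 ≤ a1+a2=6.681 → R2 fires; M=10 S=4 Y=3 X=6
Draw 2: a1=0.822, a2=6.510, a3=1.360, a4=4.884, a5=1.320, a0=14.896; τ=−ln(0.0080)/14.896=0.324 → t=0.343; u2·a0=0.9900·14.896=14.747; a1+…+a4=13.576 < 14.747 ≤ a1+…+a5=14.896 → R5 fires; M=10 S=4 Y=3 X=8
Draw 3: a1=0.822, a2=6.510, a3=1.360, a4=4.884, a5=1.320, a0=14.896; τ=−ln(0.7675)/14.896=0.018 → t=0.360; u2·a0=0.1522·14.896=2.267; a1=0.822 < 2.267 ≤ a1+a2=7.332 → R2 fires; M=11 S=4 Y=3 X=8
Draw 4: a1=0.822, a2=7.161, a3=1.496, a4=4.884, a5=1.320, a0=15.683; τ=−ln(0.9104)/15.683=0.006 → t=0.366; u2·a0=0.2266·15.683=3.554; a1=0.822 < 3.554 ≤ a1+a2=7.983 → R2 fires; M=12 S=4 Y=3 X=8
Draw 5: a1=0.822, a2=7.812, a3=1.632, a4=4.884, a5=1.320, a0=16.470; τ=−ln(0.7716)/16.470=0.016 → t=0.382; u2·a0=0.2227·16.470=3.668; a1=0.822 < 3.668 ≤ a1+a2=8.634 → R2 fires; M=13 S=4 Y=3 X=8
Draw 6: a1=0.822, a2=8.463, a3=1.768, a4=4.884, a5=1.320, a0=17.257; τ=−ln(0.7017)/17.257=0.021 → t=0.403; u2·a0=0.2368·17.257=4.086; a1=0.822 < 4.086 ≤ a1+a2=9.285 → R2 fires; M=14 S=4 Y=3 X=8
Draw 7: a1=0.822, a2=9.114, a3=1.904, a4=4.884, a5=1.320, a0=18.044; τ=−ln(0.4159)/18.044=0.049 → t=0.451; u2·a0=0.6593·18.044=11.896; a1+…+a3=11.840 < 11.896 ≤ a1+…+a4=16.724 → R4 fires; M=14 S=3 Y=2 X=9
Draw 8: a1=0.548, a2=6.076, a3=1.904, a4=2.442, a5=0.880, a0=11.850; τ=−ln(0.5688)/11.850=0.048 → t=0.499; u2·a0=0.5797·11.850=6.869; a1+a2=6.624 < 6.869 ≤ a1+…+a3=8.528 → R3 fires; M=15 S=4 Y=2 X=9
Draw 9: a1=0.548, a2=6.510, a3=2.040, a4=3.256, a5=0.880, a0=13.234; τ=−ln(0.8705)/13.234=0.010 → t=0.509; u2·a0=0.1039·13.234=1.375; a1=0.548 < 1.375 ≤ a1+a2=7.058 → R2 fires; M=16 S=4 Y=2 X=9
Draw 10: a1=0.548, a2=6.944, a3=2.176, a4=3.256, a5=0.880, a0=13.804; τ=−ln(0.8929)/13.804=0.008 → t=0.518; u2·a0=0.3536·13.804=4.881; a1=0.548 < 4.881 ≤ a1+a2=7.492 → R2 fires; M=17 S=4 Y=2 X=9
Draw 11: a1=0.548, a2=7.378, a3=2.312, a4=3.256, a5=0.880, a0=14.374; τ=−ln(0.4565)/14.374=0.055 → t=0.572; u2·a0=0.6033·14.374=8.672; a1+a2=7.926 < 8.672 ≤ a1+…+a3=10.238 → R3 fires; M=18 S=5 Y=2 X=9
Draw 12: a1=0.548, a2=7.812, a3=2.448, a4=4.070, a5=0.880, a0=15.758; τ=−ln(0.6760)/15.758=0.025 → t=0.597 > T=0.58: stop.
Read off Y at T=0.58: 2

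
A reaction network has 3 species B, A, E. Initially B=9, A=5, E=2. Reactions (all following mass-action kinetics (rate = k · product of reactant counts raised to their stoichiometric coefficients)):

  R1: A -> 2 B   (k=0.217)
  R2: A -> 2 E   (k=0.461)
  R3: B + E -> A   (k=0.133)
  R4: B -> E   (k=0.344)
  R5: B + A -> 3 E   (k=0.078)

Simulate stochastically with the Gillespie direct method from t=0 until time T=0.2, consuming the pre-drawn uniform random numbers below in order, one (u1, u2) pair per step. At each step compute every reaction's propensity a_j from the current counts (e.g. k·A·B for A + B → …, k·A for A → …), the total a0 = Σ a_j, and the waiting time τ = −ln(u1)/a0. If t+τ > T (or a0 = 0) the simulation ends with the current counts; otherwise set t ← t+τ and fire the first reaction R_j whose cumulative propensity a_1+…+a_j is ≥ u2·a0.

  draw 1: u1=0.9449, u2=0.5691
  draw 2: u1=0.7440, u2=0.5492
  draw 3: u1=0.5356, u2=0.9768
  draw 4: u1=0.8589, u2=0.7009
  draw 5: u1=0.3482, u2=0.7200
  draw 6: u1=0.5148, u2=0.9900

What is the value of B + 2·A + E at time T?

Value at T = 21

Check how each reaction changes W = B + 2·A + E (weight of products minus weight of reactants):
R1: A -> 2 B: (1·2) − (2·1) = 2 − 2 = 0
R2: A -> 2 E: (1·2) − (2·1) = 2 − 2 = 0
R3: B + E -> A: (2·1) − (1·1 + 1·1) = 2 − 2 = 0
R4: B -> E: (1·1) − (1·1) = 1 − 1 = 0
R5: B + A -> 3 E: (1·3) − (1·1 + 2·1) = 3 − 3 = 0
Every reaction leaves W unchanged, so W is conserved and no simulation is needed: W(T) = W(0) = 9 + 2·5 + 2 = 21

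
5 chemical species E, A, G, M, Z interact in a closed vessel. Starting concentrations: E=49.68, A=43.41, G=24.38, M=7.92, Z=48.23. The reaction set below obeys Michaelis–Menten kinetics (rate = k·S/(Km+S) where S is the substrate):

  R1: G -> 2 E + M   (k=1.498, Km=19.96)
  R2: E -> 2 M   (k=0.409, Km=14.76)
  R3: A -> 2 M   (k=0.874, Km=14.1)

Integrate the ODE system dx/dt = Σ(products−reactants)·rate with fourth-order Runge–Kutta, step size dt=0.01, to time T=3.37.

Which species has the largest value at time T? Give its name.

RK4 with dt=0.01: 337 steps to T=3.37. Trajectory (selected grid times):
t=0.00: E=49.68 A=43.41 G=24.38 M=7.92 Z=48.23
t=0.37: E=50.17 A=43.17 G=24.08 M=8.95 Z=48.23
t=0.75: E=50.67 A=42.92 G=23.77 M=10.00 Z=48.23
t=1.12: E=51.15 A=42.67 G=23.47 M=11.02 Z=48.23
t=1.50: E=51.65 A=42.42 G=23.16 M=12.06 Z=48.23
t=1.87: E=52.12 A=42.18 G=22.86 M=13.08 Z=48.23
t=2.25: E=52.61 A=41.93 G=22.56 M=14.13 Z=48.23
t=2.62: E=53.08 A=41.69 G=22.27 M=15.14 Z=48.23
t=3.00: E=53.55 A=41.44 G=21.97 M=16.18 Z=48.23
t=3.37: E=54.01 A=41.20 G=21.68 M=17.19 Z=48.23
At T=3.37: E=54.01 A=41.20 G=21.68 M=17.19 Z=48.23; the largest is E.

Dominant species at T: E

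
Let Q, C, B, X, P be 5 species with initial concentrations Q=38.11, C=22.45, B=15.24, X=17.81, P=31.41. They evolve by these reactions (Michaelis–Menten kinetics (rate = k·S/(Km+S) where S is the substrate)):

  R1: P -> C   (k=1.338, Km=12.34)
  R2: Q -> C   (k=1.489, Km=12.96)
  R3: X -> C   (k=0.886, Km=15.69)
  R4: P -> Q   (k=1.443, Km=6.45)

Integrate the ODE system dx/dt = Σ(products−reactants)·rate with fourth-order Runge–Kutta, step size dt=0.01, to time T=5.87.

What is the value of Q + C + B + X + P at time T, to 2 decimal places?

Value at T = 125.02

Check how each reaction changes W = Q + C + B + X + P (weight of products minus weight of reactants):
R1: P -> C: (1·1) − (1·1) = 1 − 1 = 0
R2: Q -> C: (1·1) − (1·1) = 1 − 1 = 0
R3: X -> C: (1·1) − (1·1) = 1 − 1 = 0
R4: P -> Q: (1·1) − (1·1) = 1 − 1 = 0
Every reaction leaves W unchanged, so W is conserved and no simulation is needed: W(T) = W(0) = 38.11 + 22.45 + 15.24 + 17.81 + 31.41 = 125.02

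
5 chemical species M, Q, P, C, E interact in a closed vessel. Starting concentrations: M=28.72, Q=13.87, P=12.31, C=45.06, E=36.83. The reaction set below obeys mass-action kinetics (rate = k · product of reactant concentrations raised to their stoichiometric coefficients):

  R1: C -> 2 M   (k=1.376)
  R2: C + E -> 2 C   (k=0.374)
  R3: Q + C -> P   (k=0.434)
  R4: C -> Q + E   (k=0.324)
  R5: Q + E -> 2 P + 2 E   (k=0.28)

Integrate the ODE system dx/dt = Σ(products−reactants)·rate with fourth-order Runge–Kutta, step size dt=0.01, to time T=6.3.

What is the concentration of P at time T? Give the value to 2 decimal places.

P at T = 44.64

RK4 with dt=0.01: 630 steps to T=6.3. Trajectory (selected grid times):
t=0.00: M=28.72 Q=13.87 P=12.31 C=45.06 E=36.83
t=0.70: M=111.33 Q=0.73 P=38.65 C=23.78 E=0.88
t=1.40: M=138.26 Q=0.71 P=41.97 C=7.35 E=0.91
t=2.10: M=146.64 Q=0.66 P=43.13 C=2.32 E=0.96
t=2.80: M=149.33 Q=0.58 P=43.64 C=0.76 E=1.04
t=3.50: M=150.22 Q=0.50 P=43.95 C=0.26 E=1.13
t=4.20: M=150.53 Q=0.41 P=44.18 C=0.09 E=1.22
t=4.90: M=150.65 Q=0.32 P=44.37 C=0.04 E=1.30
t=5.60: M=150.69 Q=0.25 P=44.52 C=0.01 E=1.38
t=6.30: M=150.71 Q=0.19 P=44.64 C=0.01 E=1.44
Read off P at T=6.3: 44.64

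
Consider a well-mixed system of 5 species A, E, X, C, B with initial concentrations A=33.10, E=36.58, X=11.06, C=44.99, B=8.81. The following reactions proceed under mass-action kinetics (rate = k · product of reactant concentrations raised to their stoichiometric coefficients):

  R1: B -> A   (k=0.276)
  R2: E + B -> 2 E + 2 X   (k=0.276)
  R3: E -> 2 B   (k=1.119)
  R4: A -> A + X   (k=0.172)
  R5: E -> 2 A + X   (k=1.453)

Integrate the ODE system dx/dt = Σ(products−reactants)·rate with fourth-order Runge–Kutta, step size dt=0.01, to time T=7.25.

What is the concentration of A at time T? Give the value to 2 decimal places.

RK4 with dt=0.01: 725 steps to T=7.25. Trajectory (selected grid times):
t=0.00: A=33.10 E=36.58 X=11.06 C=44.99 B=8.81
t=0.81: A=110.12 E=27.12 X=173.18 C=44.99 B=7.83
t=1.61: A=165.44 E=19.34 X=298.47 C=44.99 B=7.74
t=2.42: A=205.33 E=13.38 X=399.21 C=44.99 B=7.60
t=3.22: A=232.71 E=8.96 X=479.01 C=44.99 B=7.40
t=4.03: A=251.34 E=5.67 X=544.84 C=44.99 B=7.12
t=4.83: A=263.18 E=3.34 X=599.07 C=44.99 B=6.72
t=5.64: A=270.51 E=1.77 X=646.48 C=44.99 B=6.18
t=6.44: A=274.71 E=0.82 X=688.72 C=44.99 B=5.50
t=7.25: A=277.12 E=0.32 X=729.06 C=44.99 B=4.71
Read off A at T=7.25: 277.12

A at T = 277.12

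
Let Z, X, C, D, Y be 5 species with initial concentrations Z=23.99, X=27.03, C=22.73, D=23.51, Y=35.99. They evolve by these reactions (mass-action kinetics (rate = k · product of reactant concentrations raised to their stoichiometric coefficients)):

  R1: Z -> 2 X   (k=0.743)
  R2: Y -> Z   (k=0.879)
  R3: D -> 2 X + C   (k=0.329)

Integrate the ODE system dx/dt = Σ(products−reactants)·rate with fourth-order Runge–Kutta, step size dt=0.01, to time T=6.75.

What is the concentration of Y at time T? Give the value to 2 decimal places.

RK4 with dt=0.01: 675 steps to T=6.75. Trajectory (selected grid times):
t=0.00: Z=23.99 X=27.03 C=22.73 D=23.51 Y=35.99
t=0.75: Z=26.66 X=66.72 C=27.87 D=18.37 Y=18.62
t=1.50: Z=21.95 X=102.14 C=31.89 D=14.35 Y=9.63
t=2.25: Z=16.03 X=129.56 C=35.03 D=11.21 Y=4.98
t=3.00: Z=10.97 X=149.39 C=37.48 D=8.76 Y=2.58
t=3.75: Z=7.21 X=163.24 C=39.39 D=6.85 Y=1.33
t=4.50: Z=4.61 X=172.72 C=40.89 D=5.35 Y=0.69
t=5.25: Z=2.89 X=179.17 C=42.06 D=4.18 Y=0.36
t=6.00: Z=1.78 X=183.55 C=42.97 D=3.27 Y=0.18
t=6.75: Z=1.09 X=186.54 C=43.69 D=2.55 Y=0.10
Read off Y at T=6.75: 0.10

Y at T = 0.10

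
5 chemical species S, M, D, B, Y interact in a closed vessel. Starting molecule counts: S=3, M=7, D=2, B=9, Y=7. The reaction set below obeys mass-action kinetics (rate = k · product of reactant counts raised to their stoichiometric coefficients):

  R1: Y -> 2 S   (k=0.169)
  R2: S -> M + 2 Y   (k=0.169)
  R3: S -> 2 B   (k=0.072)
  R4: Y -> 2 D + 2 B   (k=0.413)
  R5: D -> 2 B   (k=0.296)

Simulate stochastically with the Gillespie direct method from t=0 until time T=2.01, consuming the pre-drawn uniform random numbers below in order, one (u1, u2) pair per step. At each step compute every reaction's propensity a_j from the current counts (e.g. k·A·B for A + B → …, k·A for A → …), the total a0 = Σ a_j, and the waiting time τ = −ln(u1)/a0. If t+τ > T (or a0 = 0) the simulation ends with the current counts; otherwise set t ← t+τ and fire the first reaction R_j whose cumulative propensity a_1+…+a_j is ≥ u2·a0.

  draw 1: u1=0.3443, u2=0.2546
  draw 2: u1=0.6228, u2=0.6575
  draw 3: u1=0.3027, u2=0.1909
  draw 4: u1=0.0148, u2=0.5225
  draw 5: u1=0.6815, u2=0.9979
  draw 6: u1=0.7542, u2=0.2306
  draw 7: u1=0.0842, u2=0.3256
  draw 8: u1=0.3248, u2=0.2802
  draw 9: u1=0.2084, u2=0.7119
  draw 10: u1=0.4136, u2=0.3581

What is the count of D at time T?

t=0.000: S=3 M=7 D=2 B=9 Y=7
Draw 1: a1=1.183, a2=0.507, a3=0.216, a4=2.891, a5=0.592, a0=5.389; τ=−ln(0.3443)/5.389=0.198 → t=0.198; u2·a0=0.2546·5.389=1.372; a1=1.183 < 1.372 ≤ a1+a2=1.690 → R2 fires; S=2 M=8 D=2 B=9 Y=9
Draw 2: a1=1.521, a2=0.338, a3=0.144, a4=3.717, a5=0.592, a0=6.312; τ=−ln(0.6228)/6.312=0.075 → t=0.273; u2·a0=0.6575·6.312=4.150; a1+…+a3=2.003 < 4.150 ≤ a1+…+a4=5.720 → R4 fires; S=2 M=8 D=4 B=11 Y=8
Draw 3: a1=1.352, a2=0.338, a3=0.144, a4=3.304, a5=1.184, a0=6.322; τ=−ln(0.3027)/6.322=0.189 → t=0.462; u2·a0=0.1909·6.322=1.207 ≤ a1=1.352 → R1 fires; S=4 M=8 D=4 B=11 Y=7
Draw 4: a1=1.183, a2=0.676, a3=0.288, a4=2.891, a5=1.184, a0=6.222; τ=−ln(0.0148)/6.222=0.677 → t=1.139; u2·a0=0.5225·6.222=3.251; a1+…+a3=2.147 < 3.251 ≤ a1+…+a4=5.038 → R4 fires; S=4 M=8 D=6 B=13 Y=6
Draw 5: a1=1.014, a2=0.676, a3=0.288, a4=2.478, a5=1.776, a0=6.232; τ=−ln(0.6815)/6.232=0.062 → t=1.201; u2·a0=0.9979·6.232=6.219; a1+…+a4=4.456 < 6.219 ≤ a1+…+a5=6.232 → R5 fires; S=4 M=8 D=5 B=15 Y=6
Draw 6: a1=1.014, a2=0.676, a3=0.288, a4=2.478, a5=1.480, a0=5.936; τ=−ln(0.7542)/5.936=0.048 → t=1.248; u2·a0=0.2306·5.936=1.369; a1=1.014 < 1.369 ≤ a1+a2=1.690 → R2 fires; S=3 M=9 D=5 B=15 Y=8
Draw 7: a1=1.352, a2=0.507, a3=0.216, a4=3.304, a5=1.480, a0=6.859; τ=−ln(0.0842)/6.859=0.361 → t=1.609; u2·a0=0.3256·6.859=2.233; a1+…+a3=2.075 < 2.233 ≤ a1+…+a4=5.379 → R4 fires; S=3 M=9 D=7 B=17 Y=7
Draw 8: a1=1.183, a2=0.507, a3=0.216, a4=2.891, a5=2.072, a0=6.869; τ=−ln(0.3248)/6.869=0.164 → t=1.773; u2·a0=0.2802·6.869=1.925; a1+…+a3=1.906 < 1.925 ≤ a1+…+a4=4.797 → R4 fires; S=3 M=9 D=9 B=19 Y=6
Draw 9: a1=1.014, a2=0.507, a3=0.216, a4=2.478, a5=2.664, a0=6.879; τ=−ln(0.2084)/6.879=0.228 → t=2.001; u2·a0=0.7119·6.879=4.897; a1+…+a4=4.215 < 4.897 ≤ a1+…+a5=6.879 → R5 fires; S=3 M=9 D=8 B=21 Y=6
Draw 10: a1=1.014, a2=0.507, a3=0.216, a4=2.478, a5=2.368, a0=6.583; τ=−ln(0.4136)/6.583=0.134 → t=2.135 > T=2.01: stop.
Read off D at T=2.01: 8

D at T = 8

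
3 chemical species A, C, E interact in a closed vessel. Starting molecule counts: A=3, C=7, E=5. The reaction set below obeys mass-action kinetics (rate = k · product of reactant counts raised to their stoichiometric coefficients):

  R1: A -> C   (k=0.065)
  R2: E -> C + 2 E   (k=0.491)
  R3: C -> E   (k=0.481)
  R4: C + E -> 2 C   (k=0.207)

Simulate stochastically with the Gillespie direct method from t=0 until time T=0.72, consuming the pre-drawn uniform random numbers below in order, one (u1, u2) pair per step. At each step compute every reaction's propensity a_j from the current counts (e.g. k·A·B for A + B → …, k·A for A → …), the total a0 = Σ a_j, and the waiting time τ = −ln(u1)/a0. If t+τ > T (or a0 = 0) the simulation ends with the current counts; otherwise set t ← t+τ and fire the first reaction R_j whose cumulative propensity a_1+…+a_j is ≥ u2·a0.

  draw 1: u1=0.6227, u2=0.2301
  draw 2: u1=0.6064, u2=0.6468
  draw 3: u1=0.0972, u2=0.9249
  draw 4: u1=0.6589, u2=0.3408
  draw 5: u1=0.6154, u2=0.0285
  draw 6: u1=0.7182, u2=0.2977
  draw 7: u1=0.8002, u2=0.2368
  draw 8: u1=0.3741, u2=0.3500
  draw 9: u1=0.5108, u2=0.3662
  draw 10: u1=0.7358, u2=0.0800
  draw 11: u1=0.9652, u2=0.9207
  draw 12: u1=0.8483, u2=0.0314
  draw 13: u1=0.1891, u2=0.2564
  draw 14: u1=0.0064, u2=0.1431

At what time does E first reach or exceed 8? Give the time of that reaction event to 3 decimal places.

Threshold first reached at t = 0.351

t=0.000: A=3 C=7 E=5
Draw 1: a1=0.195, a2=2.455, a3=3.367, a4=7.245, a0=13.262; τ=−ln(0.6227)/13.262=0.036 → t=0.036; u2·a0=0.2301·13.262=3.052; a1+a2=2.650 < 3.052 ≤ a1+…+a3=6.017 → R3 fires; A=3 C=6 E=6
Draw 2: a1=0.195, a2=2.946, a3=2.886, a4=7.452, a0=13.479; τ=−ln(0.6064)/13.479=0.037 → t=0.073; u2·a0=0.6468·13.479=8.718; a1+…+a3=6.027 < 8.718 ≤ a1+…+a4=13.479 → R4 fires; A=3 C=7 E=5
Draw 3: a1=0.195, a2=2.455, a3=3.367, a4=7.245, a0=13.262; τ=−ln(0.0972)/13.262=0.176 → t=0.249; u2·a0=0.9249·13.262=12.266; a1+…+a3=6.017 < 12.266 ≤ a1+…+a4=13.262 → R4 fires; A=3 C=8 E=4
Draw 4: a1=0.195, a2=1.964, a3=3.848, a4=6.624, a0=12.631; τ=−ln(0.6589)/12.631=0.033 → t=0.282; u2·a0=0.3408·12.631=4.305; a1+a2=2.159 < 4.305 ≤ a1+…+a3=6.007 → R3 fires; A=3 C=7 E=5
Draw 5: a1=0.195, a2=2.455, a3=3.367, a4=7.245, a0=13.262; τ=−ln(0.6154)/13.262=0.037 → t=0.318; u2·a0=0.0285·13.262=0.378; a1=0.195 < 0.378 ≤ a1+a2=2.650 → R2 fires; A=3 C=8 E=6
Draw 6: a1=0.195, a2=2.946, a3=3.848, a4=9.936, a0=16.925; τ=−ln(0.7182)/16.925=0.020 → t=0.338; u2·a0=0.2977·16.925=5.039; a1+a2=3.141 < 5.039 ≤ a1+…+a3=6.989 → R3 fires; A=3 C=7 E=7
Draw 7: a1=0.195, a2=3.437, a3=3.367, a4=10.143, a0=17.142; τ=−ln(0.8002)/17.142=0.013 → t=0.351; u2·a0=0.2368·17.142=4.059; a1+a2=3.632 < 4.059 ≤ a1+…+a3=6.999 → R3 fires; A=3 C=6 E=8
Draw 8: a1=0.195, a2=3.928, a3=2.886, a4=9.936, a0=16.945; τ=−ln(0.3741)/16.945=0.058 → t=0.409; u2·a0=0.3500·16.945=5.931; a1+a2=4.123 < 5.931 ≤ a1+…+a3=7.009 → R3 fires; A=3 C=5 E=9
Draw 9: a1=0.195, a2=4.419, a3=2.405, a4=9.315, a0=16.334; τ=−ln(0.5108)/16.334=0.041 → t=0.450; u2·a0=0.3662·16.334=5.982; a1+a2=4.614 < 5.982 ≤ a1+…+a3=7.019 → R3 fires; A=3 C=4 E=10
Draw 10: a1=0.195, a2=4.910, a3=1.924, a4=8.280, a0=15.309; τ=−ln(0.7358)/15.309=0.020 → t=0.470; u2·a0=0.0800·15.309=1.225; a1=0.195 < 1.225 ≤ a1+a2=5.105 → R2 fires; A=3 C=5 E=11
Draw 11: a1=0.195, a2=5.401, a3=2.405, a4=11.385, a0=19.386; τ=−ln(0.9652)/19.386=0.002 → t=0.472; u2·a0=0.9207·19.386=17.849; a1+…+a3=8.001 < 17.849 ≤ a1+…+a4=19.386 → R4 fires; A=3 C=6 E=10
Draw 12: a1=0.195, a2=4.910, a3=2.886, a4=12.420, a0=20.411; τ=−ln(0.8483)/20.411=0.008 → t=0.480; u2·a0=0.0314·20.411=0.641; a1=0.195 < 0.641 ≤ a1+a2=5.105 → R2 fires; A=3 C=7 E=11
Draw 13: a1=0.195, a2=5.401, a3=3.367, a4=15.939, a0=24.902; τ=−ln(0.1891)/24.902=0.067 → t=0.547; u2·a0=0.2564·24.902=6.385; a1+a2=5.596 < 6.385 ≤ a1+…+a3=8.963 → R3 fires; A=3 C=6 E=12
Draw 14: a1=0.195, a2=5.892, a3=2.886, a4=14.904, a0=23.877; τ=−ln(0.0064)/23.877=0.212 → t=0.758 > T=0.72: stop.
E first becomes ≥ 8 when it reaches 8 at the event at t=0.351.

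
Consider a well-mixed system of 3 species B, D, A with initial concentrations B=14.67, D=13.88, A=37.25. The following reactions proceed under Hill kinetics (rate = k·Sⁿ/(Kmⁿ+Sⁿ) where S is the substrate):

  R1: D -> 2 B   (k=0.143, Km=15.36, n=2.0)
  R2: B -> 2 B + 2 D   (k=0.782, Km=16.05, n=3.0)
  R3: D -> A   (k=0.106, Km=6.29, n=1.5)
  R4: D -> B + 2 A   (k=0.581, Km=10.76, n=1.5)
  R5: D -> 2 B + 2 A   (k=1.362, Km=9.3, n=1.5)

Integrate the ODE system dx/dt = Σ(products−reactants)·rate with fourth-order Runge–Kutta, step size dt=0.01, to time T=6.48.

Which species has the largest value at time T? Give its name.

RK4 with dt=0.01: 648 steps to T=6.48. Trajectory (selected grid times):
t=0.00: B=14.67 D=13.88 A=37.25
t=0.72: B=16.53 D=13.44 A=39.06
t=1.44: B=18.41 D=13.11 A=40.83
t=2.16: B=20.32 D=12.88 A=42.59
t=2.88: B=22.24 D=12.73 A=44.33
t=3.60: B=24.19 D=12.64 A=46.06
t=4.32: B=26.15 D=12.60 A=47.78
t=5.04: B=28.14 D=12.60 A=49.51
t=5.76: B=30.14 D=12.63 A=51.23
t=6.48: B=32.15 D=12.69 A=52.96
At T=6.48: B=32.15 D=12.69 A=52.96; the largest is A.

Dominant species at T: A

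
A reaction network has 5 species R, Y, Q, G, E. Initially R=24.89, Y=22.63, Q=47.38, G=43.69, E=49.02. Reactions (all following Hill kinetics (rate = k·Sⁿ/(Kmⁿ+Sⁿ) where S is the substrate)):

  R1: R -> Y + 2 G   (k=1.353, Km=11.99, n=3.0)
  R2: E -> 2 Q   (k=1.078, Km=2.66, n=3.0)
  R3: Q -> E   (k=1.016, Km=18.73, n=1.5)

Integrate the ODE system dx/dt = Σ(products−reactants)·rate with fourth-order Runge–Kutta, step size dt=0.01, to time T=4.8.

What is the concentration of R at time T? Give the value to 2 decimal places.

R at T = 19.31

RK4 with dt=0.01: 480 steps to T=4.8. Trajectory (selected grid times):
t=0.00: R=24.89 Y=22.63 Q=47.38 G=43.69 E=49.02
t=0.53: R=24.25 Y=23.27 Q=48.09 G=44.97 E=48.88
t=1.07: R=23.60 Y=23.92 Q=48.81 G=46.27 E=48.74
t=1.60: R=22.97 Y=24.55 Q=49.52 G=47.53 E=48.61
t=2.13: R=22.34 Y=25.18 Q=50.22 G=48.78 E=48.47
t=2.67: R=21.71 Y=25.81 Q=50.94 G=50.04 E=48.34
t=3.20: R=21.10 Y=26.42 Q=51.64 G=51.26 E=48.21
t=3.73: R=20.50 Y=27.02 Q=52.34 G=52.47 E=48.08
t=4.27: R=19.90 Y=27.62 Q=53.05 G=53.67 E=47.95
t=4.80: R=19.31 Y=28.21 Q=53.75 G=54.84 E=47.82
Read off R at T=4.8: 19.31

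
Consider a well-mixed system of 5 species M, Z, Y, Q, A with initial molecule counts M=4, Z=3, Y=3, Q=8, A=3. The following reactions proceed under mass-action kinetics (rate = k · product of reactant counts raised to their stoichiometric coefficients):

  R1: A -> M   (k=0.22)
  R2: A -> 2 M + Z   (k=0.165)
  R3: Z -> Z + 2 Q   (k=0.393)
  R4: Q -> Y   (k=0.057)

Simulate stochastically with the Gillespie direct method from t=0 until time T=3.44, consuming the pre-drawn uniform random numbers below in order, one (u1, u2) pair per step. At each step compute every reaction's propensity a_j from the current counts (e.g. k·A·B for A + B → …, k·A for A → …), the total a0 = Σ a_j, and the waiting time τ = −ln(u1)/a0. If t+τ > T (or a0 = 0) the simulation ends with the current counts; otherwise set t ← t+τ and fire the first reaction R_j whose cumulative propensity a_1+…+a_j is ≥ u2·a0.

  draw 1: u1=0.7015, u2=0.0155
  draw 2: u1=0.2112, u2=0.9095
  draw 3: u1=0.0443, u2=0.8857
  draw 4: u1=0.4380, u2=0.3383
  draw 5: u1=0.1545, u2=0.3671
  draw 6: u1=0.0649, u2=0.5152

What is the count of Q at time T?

t=0.000: M=4 Z=3 Y=3 Q=8 A=3
Draw 1: a1=0.660, a2=0.495, a3=1.179, a4=0.456, a0=2.790; τ=−ln(0.7015)/2.790=0.127 → t=0.127; u2·a0=0.0155·2.790=0.043 ≤ a1=0.660 → R1 fires; M=5 Z=3 Y=3 Q=8 A=2
Draw 2: a1=0.440, a2=0.330, a3=1.179, a4=0.456, a0=2.405; τ=−ln(0.2112)/2.405=0.647 → t=0.774; u2·a0=0.9095·2.405=2.187; a1+…+a3=1.949 < 2.187 ≤ a1+…+a4=2.405 → R4 fires; M=5 Z=3 Y=4 Q=7 A=2
Draw 3: a1=0.440, a2=0.330, a3=1.179, a4=0.399, a0=2.348; τ=−ln(0.0443)/2.348=1.327 → t=2.101; u2·a0=0.8857·2.348=2.080; a1+…+a3=1.949 < 2.080 ≤ a1+…+a4=2.348 → R4 fires; M=5 Z=3 Y=5 Q=6 A=2
Draw 4: a1=0.440, a2=0.330, a3=1.179, a4=0.342, a0=2.291; τ=−ln(0.4380)/2.291=0.360 → t=2.461; u2·a0=0.3383·2.291=0.775; a1+a2=0.770 < 0.775 ≤ a1+…+a3=1.949 → R3 fires; M=5 Z=3 Y=5 Q=8 A=2
Draw 5: a1=0.440, a2=0.330, a3=1.179, a4=0.456, a0=2.405; τ=−ln(0.1545)/2.405=0.777 → t=3.238; u2·a0=0.3671·2.405=0.883; a1+a2=0.770 < 0.883 ≤ a1+…+a3=1.949 → R3 fires; M=5 Z=3 Y=5 Q=10 A=2
Draw 6: a1=0.440, a2=0.330, a3=1.179, a4=0.570, a0=2.519; τ=−ln(0.0649)/2.519=1.086 → t=4.324 > T=3.44: stop.
Read off Q at T=3.44: 10

Q at T = 10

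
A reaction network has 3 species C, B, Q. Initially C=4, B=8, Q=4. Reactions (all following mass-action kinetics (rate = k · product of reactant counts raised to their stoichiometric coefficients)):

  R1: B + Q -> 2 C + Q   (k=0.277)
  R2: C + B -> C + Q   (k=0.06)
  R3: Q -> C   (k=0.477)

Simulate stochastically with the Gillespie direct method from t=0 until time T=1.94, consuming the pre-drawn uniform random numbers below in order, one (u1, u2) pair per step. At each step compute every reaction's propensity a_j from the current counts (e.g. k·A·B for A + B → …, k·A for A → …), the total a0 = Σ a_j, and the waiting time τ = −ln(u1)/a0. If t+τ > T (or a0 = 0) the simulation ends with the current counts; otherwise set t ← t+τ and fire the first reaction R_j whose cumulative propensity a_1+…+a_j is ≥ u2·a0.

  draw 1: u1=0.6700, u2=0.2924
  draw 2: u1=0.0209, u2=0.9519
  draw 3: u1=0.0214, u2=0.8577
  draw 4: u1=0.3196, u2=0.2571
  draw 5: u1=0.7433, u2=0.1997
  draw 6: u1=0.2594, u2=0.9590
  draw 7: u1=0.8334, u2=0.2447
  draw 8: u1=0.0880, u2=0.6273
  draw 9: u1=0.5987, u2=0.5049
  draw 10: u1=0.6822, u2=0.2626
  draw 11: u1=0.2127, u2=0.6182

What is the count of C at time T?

t=0.000: C=4 B=8 Q=4
Draw 1: a1=8.864, a2=1.920, a3=1.908, a0=12.692; τ=−ln(0.6700)/12.692=0.032 → t=0.032; u2·a0=0.2924·12.692=3.711 ≤ a1=8.864 → R1 fires; C=6 B=7 Q=4
Draw 2: a1=7.756, a2=2.520, a3=1.908, a0=12.184; τ=−ln(0.0209)/12.184=0.317 → t=0.349; u2·a0=0.9519·12.184=11.598; a1+a2=10.276 < 11.598 ≤ a1+…+a3=12.184 → R3 fires; C=7 B=7 Q=3
Draw 3: a1=5.817, a2=2.940, a3=1.431, a0=10.188; τ=−ln(0.0214)/10.188=0.377 → t=0.726; u2·a0=0.8577·10.188=8.738; a1=5.817 < 8.738 ≤ a1+a2=8.757 → R2 fires; C=7 B=6 Q=4
Draw 4: a1=6.648, a2=2.520, a3=1.908, a0=11.076; τ=−ln(0.3196)/11.076=0.103 → t=0.829; u2·a0=0.2571·11.076=2.848 ≤ a1=6.648 → R1 fires; C=9 B=5 Q=4
Draw 5: a1=5.540, a2=2.700, a3=1.908, a0=10.148; τ=−ln(0.7433)/10.148=0.029 → t=0.859; u2·a0=0.1997·10.148=2.027 ≤ a1=5.540 → R1 fires; C=11 B=4 Q=4
Draw 6: a1=4.432, a2=2.640, a3=1.908, a0=8.980; τ=−ln(0.2594)/8.980=0.150 → t=1.009; u2·a0=0.9590·8.980=8.612; a1+a2=7.072 < 8.612 ≤ a1+…+a3=8.980 → R3 fires; C=12 B=4 Q=3
Draw 7: a1=3.324, a2=2.880, a3=1.431, a0=7.635; τ=−ln(0.8334)/7.635=0.024 → t=1.033; u2·a0=0.2447·7.635=1.868 ≤ a1=3.324 → R1 fires; C=14 B=3 Q=3
Draw 8: a1=2.493, a2=2.520, a3=1.431, a0=6.444; τ=−ln(0.0880)/6.444=0.377 → t=1.410; u2·a0=0.6273·6.444=4.042; a1=2.493 < 4.042 ≤ a1+a2=5.013 → R2 fires; C=14 B=2 Q=4
Draw 9: a1=2.216, a2=1.680, a3=1.908, a0=5.804; τ=−ln(0.5987)/5.804=0.088 → t=1.498; u2·a0=0.5049·5.804=2.930; a1=2.216 < 2.930 ≤ a1+a2=3.896 → R2 fires; C=14 B=1 Q=5
Draw 10: a1=1.385, a2=0.840, a3=2.385, a0=4.610; τ=−ln(0.6822)/4.610=0.083 → t=1.581; u2·a0=0.2626·4.610=1.211 ≤ a1=1.385 → R1 fires; C=16 B=0 Q=5
Draw 11: a1=0.000, a2=0.000, a3=2.385, a0=2.385; τ=−ln(0.2127)/2.385=0.649 → t=2.230 > T=1.94: stop.
Read off C at T=1.94: 16

C at T = 16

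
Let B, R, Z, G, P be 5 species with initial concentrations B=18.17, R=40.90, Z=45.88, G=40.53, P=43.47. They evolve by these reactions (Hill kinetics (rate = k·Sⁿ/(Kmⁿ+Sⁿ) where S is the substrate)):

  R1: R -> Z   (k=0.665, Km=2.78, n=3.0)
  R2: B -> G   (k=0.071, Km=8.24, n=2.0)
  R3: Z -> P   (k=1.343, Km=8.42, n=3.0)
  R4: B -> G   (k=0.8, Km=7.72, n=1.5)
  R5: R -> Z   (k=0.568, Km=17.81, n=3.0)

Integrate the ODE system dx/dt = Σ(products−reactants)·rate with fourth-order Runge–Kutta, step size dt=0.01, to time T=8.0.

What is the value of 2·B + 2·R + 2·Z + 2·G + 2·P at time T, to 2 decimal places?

Check how each reaction changes W = 2·B + 2·R + 2·Z + 2·G + 2·P (weight of products minus weight of reactants):
R1: R -> Z: (2·1) − (2·1) = 2 − 2 = 0
R2: B -> G: (2·1) − (2·1) = 2 − 2 = 0
R3: Z -> P: (2·1) − (2·1) = 2 − 2 = 0
R4: B -> G: (2·1) − (2·1) = 2 − 2 = 0
R5: R -> Z: (2·1) − (2·1) = 2 − 2 = 0
Every reaction leaves W unchanged, so W is conserved and no simulation is needed: W(T) = W(0) = 2·18.17 + 2·40.90 + 2·45.88 + 2·40.53 + 2·43.47 = 377.90

Value at T = 377.90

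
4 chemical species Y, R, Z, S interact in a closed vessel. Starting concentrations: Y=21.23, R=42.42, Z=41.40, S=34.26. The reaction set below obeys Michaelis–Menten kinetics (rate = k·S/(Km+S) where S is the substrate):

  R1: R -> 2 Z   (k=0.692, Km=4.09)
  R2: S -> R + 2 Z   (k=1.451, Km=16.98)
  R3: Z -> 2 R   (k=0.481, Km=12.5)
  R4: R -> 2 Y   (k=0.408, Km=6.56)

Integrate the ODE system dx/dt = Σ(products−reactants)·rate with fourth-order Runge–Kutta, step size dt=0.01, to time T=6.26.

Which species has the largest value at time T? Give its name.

Dominant species at T: Z

RK4 with dt=0.01: 626 steps to T=6.26. Trajectory (selected grid times):
t=0.00: Y=21.23 R=42.42 Z=41.40 S=34.26
t=0.70: Y=21.73 R=42.93 Z=43.38 S=33.58
t=1.39: Y=22.21 R=43.43 Z=45.32 S=32.92
t=2.09: Y=22.71 R=43.93 Z=47.27 S=32.25
t=2.78: Y=23.20 R=44.43 Z=49.19 S=31.60
t=3.48: Y=23.70 R=44.94 Z=51.13 S=30.94
t=4.17: Y=24.19 R=45.43 Z=53.02 S=30.30
t=4.87: Y=24.69 R=45.93 Z=54.93 S=29.65
t=5.56: Y=25.18 R=46.42 Z=56.81 S=29.01
t=6.26: Y=25.68 R=46.92 Z=58.70 S=28.38
At T=6.26: Y=25.68 R=46.92 Z=58.70 S=28.38; the largest is Z.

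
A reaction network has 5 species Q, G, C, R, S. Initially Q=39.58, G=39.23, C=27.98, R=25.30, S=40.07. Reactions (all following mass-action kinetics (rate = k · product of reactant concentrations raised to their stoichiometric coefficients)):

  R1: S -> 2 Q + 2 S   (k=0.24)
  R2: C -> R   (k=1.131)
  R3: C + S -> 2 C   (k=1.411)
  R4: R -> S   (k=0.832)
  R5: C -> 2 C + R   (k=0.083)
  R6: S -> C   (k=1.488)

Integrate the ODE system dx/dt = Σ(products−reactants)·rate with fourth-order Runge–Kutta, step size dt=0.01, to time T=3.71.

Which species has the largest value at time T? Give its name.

RK4 with dt=0.01: 371 steps to T=3.71. Trajectory (selected grid times):
t=0.00: Q=39.58 G=39.23 C=27.98 R=25.30 S=40.07
t=0.41: Q=39.94 G=39.23 C=54.32 R=42.77 S=0.45
t=0.82: Q=40.05 G=39.23 C=48.61 R=51.85 S=0.61
t=1.24: Q=40.18 G=39.23 C=46.78 R=56.96 S=0.70
t=1.65: Q=40.33 G=39.23 C=46.76 R=60.18 S=0.74
t=2.06: Q=40.47 G=39.23 C=47.54 R=62.67 S=0.76
t=2.47: Q=40.63 G=39.23 C=48.70 R=64.85 S=0.77
t=2.89: Q=40.78 G=39.23 C=50.08 R=66.99 S=0.78
t=3.30: Q=40.93 G=39.23 C=51.53 R=69.07 S=0.78
t=3.71: Q=41.09 G=39.23 C=53.06 R=71.18 S=0.78
At T=3.71: Q=41.09 G=39.23 C=53.06 R=71.18 S=0.78; the largest is R.

Dominant species at T: R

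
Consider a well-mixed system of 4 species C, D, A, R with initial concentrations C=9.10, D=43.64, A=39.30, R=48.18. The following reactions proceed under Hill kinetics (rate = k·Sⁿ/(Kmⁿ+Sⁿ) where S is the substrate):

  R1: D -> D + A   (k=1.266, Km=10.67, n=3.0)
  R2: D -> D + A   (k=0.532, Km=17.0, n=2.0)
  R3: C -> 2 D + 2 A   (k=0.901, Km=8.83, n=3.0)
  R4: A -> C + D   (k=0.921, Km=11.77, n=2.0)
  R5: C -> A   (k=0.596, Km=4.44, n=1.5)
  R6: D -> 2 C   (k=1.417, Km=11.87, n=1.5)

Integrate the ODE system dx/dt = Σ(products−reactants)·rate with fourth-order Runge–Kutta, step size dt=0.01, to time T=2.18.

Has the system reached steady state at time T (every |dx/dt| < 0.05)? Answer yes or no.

Steady state at T: no

RK4 with dt=0.01: 218 steps to T=2.18. Trajectory (selected grid times):
t=0.00: C=9.10 D=43.64 A=39.30 R=48.18
t=0.24: C=9.67 D=43.78 A=39.85 R=48.18
t=0.48: C=10.24 D=43.94 A=40.42 R=48.18
t=0.73: C=10.81 D=44.13 A=41.04 R=48.18
t=0.97: C=11.35 D=44.32 A=41.65 R=48.18
t=1.21: C=11.89 D=44.53 A=42.27 R=48.18
t=1.45: C=12.42 D=44.74 A=42.90 R=48.18
t=1.70: C=12.97 D=44.98 A=43.58 R=48.18
t=1.94: C=13.49 D=45.22 A=44.24 R=48.18
t=2.18: C=14.00 D=45.47 A=44.91 R=48.18
Rates at T: R1=1.2499, R2=0.4668, R3=0.7203, R4=0.8618, R5=0.5057, R6=1.2503
dx/dt at T (Σ net stoichiometry × rate): C=+2.1363, D=+1.0522, A=+2.8011, R=+0.0000
Largest |dx/dt| is |+2.8011| (A) ≥ 0.05 → not steady.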